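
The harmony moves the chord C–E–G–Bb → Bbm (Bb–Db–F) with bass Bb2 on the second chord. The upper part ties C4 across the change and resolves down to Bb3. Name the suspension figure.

9–8 suspension.

At the second chord the bass is Bb2. The suspended C4 lies a ninth above the bass; after resolving down by step to Bb3, the interval above the bass becomes an octave.
Suspension figures are named by those two intervals: 9–8.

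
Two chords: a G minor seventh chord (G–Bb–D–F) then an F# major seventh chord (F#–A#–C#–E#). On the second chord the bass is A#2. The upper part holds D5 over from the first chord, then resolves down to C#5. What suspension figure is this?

4–3 suspension.

At the second chord the bass is A#2. The suspended D5 lies a fourth above the bass; after resolving down by step to C#5, the interval above the bass becomes a third.
Suspension figures are named by those two intervals: 4–3.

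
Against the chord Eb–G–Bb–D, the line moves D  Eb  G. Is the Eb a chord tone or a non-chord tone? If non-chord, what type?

Eb major seventh chord contains Eb, G, Bb, D; Eb is the root, so it is a chord tone.

Chord tone (the root of Eb major seventh chord).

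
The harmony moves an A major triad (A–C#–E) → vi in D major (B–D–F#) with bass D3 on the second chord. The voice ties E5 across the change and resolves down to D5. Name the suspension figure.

9–8 suspension.

At the second chord the bass is D3. The suspended E5 lies a ninth above the bass; after resolving down by step to D5, the interval above the bass becomes an octave.
Suspension figures are named by those two intervals: 9–8.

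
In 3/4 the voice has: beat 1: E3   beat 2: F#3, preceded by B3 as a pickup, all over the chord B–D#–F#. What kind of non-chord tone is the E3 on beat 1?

The harmony at that moment is B major triad (B, D#, F#); E3 is not a chord tone.
It is approached by leap down from B3 and left by step up to F#3.
Leap in, step out, metrically accented — an appoggiatura.

Appoggiatura.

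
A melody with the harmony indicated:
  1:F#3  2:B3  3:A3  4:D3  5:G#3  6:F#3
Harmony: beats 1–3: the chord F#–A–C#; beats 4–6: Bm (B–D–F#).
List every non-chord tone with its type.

The harmony at that moment is F# minor triad (F#, A, C#); B3 is not a chord tone.
It is approached by leap up from F#3 and left by step down to A3.
Leap in, step out — an appoggiatura.
The harmony at that moment is B minor triad (B, D, F#); G#3 is not a chord tone.
It is approached by leap up from D3 and left by step down to F#3.
Leap in, step out — an appoggiatura.

B3 (beat 2) — appoggiatura; G#3 (beat 5) — appoggiatura.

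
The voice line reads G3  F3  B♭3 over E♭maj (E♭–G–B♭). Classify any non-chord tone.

The harmony at that moment is E♭ major triad (E♭, G, B♭); F3 is not a chord tone.
It is approached by step down from G3 and left by leap up to B♭3.
Step in, leap out — an escape tone.

F3 is an escape tone.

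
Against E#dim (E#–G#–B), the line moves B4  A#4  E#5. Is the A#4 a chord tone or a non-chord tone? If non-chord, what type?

The harmony at that moment is E# diminished triad (E#, G#, B); A#4 is not a chord tone.
It is approached by step down from B4 and left by leap up to E#5.
Step in, leap out — an escape tone.

Non-chord tone — an escape tone.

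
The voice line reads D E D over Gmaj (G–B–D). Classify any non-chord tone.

The harmony at that moment is G major triad (G, B, D); E is not a chord tone.
It is approached by step up from D and left by step down to D.
Step away and step back to the same note — a neighbor tone (upper neighbor).

E is a neighbor tone.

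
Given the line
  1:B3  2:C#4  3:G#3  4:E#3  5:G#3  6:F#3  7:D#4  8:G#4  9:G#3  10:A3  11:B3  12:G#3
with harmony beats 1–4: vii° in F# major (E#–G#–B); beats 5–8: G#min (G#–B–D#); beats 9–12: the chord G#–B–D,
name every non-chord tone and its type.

C#4 (beat 2) — escape tone; F#3 (beat 6) — escape tone; A3 (beat 10) — passing tone.

The harmony at that moment is E# diminished triad (E#, G#, B); C#4 is not a chord tone.
It is approached by step up from B3 and left by leap down to G#3.
Step in, leap out — an escape tone.
The harmony at that moment is G# minor triad (G#, B, D#); F#3 is not a chord tone.
It is approached by step down from G#3 and left by leap up to D#4.
Step in, leap out — an escape tone.
The harmony at that moment is G# diminished triad (G#, B, D); A3 is not a chord tone.
It is approached by step up from G#3 and left by step up to B3.
Step in, step out in the same direction — a passing tone.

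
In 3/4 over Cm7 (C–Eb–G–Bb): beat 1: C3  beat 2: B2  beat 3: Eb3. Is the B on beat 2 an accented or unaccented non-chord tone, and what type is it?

Unaccented escape tone.

The harmony at that moment is C minor seventh chord (C, Eb, G, Bb); B2 is not a chord tone.
It is approached by step down from C3 and left by leap up to Eb3.
Step in, leap out — an escape tone.
It falls on a weak beat, so it is unaccented.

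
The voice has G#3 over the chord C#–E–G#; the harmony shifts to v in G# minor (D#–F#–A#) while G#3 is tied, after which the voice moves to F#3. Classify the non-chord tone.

G#3 is a suspension.

The harmony at that moment is D# minor triad (D#, F#, A#); G#3 is not a chord tone.
It is held over (the same pitch as the preceding G#3) and left by step down to F#3.
Held over from the previous chord and resolving down by step — a suspension.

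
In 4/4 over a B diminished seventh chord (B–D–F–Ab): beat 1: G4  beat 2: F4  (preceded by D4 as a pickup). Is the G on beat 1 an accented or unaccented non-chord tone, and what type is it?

The harmony at that moment is B diminished seventh chord (B, D, F, Ab); G4 is not a chord tone.
It is approached by leap up from D4 and left by step down to F4.
Leap in, step out — an appoggiatura.
It falls on the downbeat, so it is accented.

Accented appoggiatura.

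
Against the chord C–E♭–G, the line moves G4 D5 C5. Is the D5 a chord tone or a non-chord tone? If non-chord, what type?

Non-chord tone — an appoggiatura.

The harmony at that moment is C minor triad (C, E♭, G); D5 is not a chord tone.
It is approached by leap up from G4 and left by step down to C5.
Leap in, step out — an appoggiatura.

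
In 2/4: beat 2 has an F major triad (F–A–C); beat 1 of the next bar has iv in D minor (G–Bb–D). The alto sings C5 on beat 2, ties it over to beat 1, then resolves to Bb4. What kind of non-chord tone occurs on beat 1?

Suspension.

The harmony at that moment is G minor triad (G, Bb, D); C5 is not a chord tone.
It is held over (the same pitch as the preceding C5) and left by step down to Bb4.
Held over from the previous chord and resolving down by step — a suspension.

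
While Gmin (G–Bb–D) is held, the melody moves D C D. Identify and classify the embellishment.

C is a neighbor tone.

The harmony at that moment is G minor triad (G, Bb, D); C is not a chord tone.
It is approached by step down from D and left by step up to D.
Step away and step back to the same note — a neighbor tone (lower neighbor).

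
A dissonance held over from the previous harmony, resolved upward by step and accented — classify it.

Retardation.

Approach: by preparation — the pitch is first a chord tone, then held (tied or repeated) while the harmony changes under it. Departure: up by step. Metric position: strong.
A prepared dissonance that resolves upward by step — a retardation. (The same figure resolving downward would be a suspension.)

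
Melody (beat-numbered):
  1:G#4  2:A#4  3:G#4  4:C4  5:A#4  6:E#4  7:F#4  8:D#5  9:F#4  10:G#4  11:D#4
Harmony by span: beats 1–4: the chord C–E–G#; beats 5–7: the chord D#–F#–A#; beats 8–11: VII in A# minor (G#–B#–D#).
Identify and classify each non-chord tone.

A#4 (beat 2) — neighbor tone; E#4 (beat 6) — appoggiatura; F#4 (beat 9) — appoggiatura.

The harmony at that moment is C augmented triad (C, E, G#); A#4 is not a chord tone.
It is approached by step up from G#4 and left by step down to G#4.
Step away and step back to the same note — a neighbor tone (upper neighbor).
The harmony at that moment is D# minor triad (D#, F#, A#); E#4 is not a chord tone.
It is approached by leap down from A#4 and left by step up to F#4.
Leap in, step out — an appoggiatura.
The harmony at that moment is G# major triad (G#, B#, D#); F#4 is not a chord tone.
It is approached by leap down from D#5 and left by step up to G#4.
Leap in, step out — an appoggiatura.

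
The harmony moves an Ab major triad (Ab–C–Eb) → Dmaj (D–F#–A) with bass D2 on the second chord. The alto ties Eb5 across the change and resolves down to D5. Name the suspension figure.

9–8 suspension.

At the second chord the bass is D2. The suspended Eb5 lies a ninth above the bass; after resolving down by step to D5, the interval above the bass becomes an octave.
Suspension figures are named by those two intervals: 9–8.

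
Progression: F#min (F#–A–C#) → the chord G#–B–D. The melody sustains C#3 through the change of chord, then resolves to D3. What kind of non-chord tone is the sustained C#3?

The harmony at that moment is G# diminished triad (G#, B, D); C#3 is not a chord tone.
It is held over (the same pitch as the preceding C#3) and left by step up to D3.
Held over from the previous chord and resolving up by step — a retardation.

C#3 is a retardation.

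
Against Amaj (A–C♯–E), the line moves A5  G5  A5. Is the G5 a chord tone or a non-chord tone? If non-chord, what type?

The harmony at that moment is A major triad (A, C♯, E); G5 is not a chord tone.
It is approached by step down from A5 and left by step up to A5.
Step away and step back to the same note — a neighbor tone (lower neighbor).

Non-chord tone — a neighbor tone.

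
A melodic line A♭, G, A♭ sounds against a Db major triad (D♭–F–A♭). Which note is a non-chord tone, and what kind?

G is a neighbor tone.

The harmony at that moment is D♭ major triad (D♭, F, A♭); G is not a chord tone.
It is approached by step down from A♭ and left by step up to A♭.
Step away and step back to the same note — a neighbor tone (lower neighbor).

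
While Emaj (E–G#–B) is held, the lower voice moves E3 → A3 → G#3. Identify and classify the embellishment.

A3 is an appoggiatura.

The harmony at that moment is E major triad (E, G#, B); A3 is not a chord tone.
It is approached by leap up from E3 and left by step down to G#3.
Leap in, step out — an appoggiatura.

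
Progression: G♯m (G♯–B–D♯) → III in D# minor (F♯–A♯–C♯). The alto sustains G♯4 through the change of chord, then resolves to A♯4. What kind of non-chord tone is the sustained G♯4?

G♯4 is a retardation.

The harmony at that moment is F♯ major triad (F♯, A♯, C♯); G♯4 is not a chord tone.
It is held over (the same pitch as the preceding G♯4) and left by step up to A♯4.
Held over from the previous chord and resolving up by step — a retardation.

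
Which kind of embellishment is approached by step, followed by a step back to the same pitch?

Approach: by step. Departure: by step in the opposite direction, back to the starting pitch.
Stepwise on both sides but reversing to return to the same chord tone — a neighbor tone. (Had it continued onward in the same direction it would be a passing tone instead.)

Neighbor tone.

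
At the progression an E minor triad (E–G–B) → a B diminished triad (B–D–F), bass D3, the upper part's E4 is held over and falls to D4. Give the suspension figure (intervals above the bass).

At the second chord the bass is D3. The suspended E4 lies a ninth above the bass; after resolving down by step to D4, the interval above the bass becomes an octave.
Suspension figures are named by those two intervals: 9–8.

9–8 suspension.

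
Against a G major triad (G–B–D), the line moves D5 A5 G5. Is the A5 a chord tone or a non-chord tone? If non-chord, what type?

The harmony at that moment is G major triad (G, B, D); A5 is not a chord tone.
It is approached by leap up from D5 and left by step down to G5.
Leap in, step out — an appoggiatura.

Non-chord tone — an appoggiatura.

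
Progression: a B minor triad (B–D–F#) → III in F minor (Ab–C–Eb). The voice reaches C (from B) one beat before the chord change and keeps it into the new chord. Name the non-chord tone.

The harmony at that moment is B minor triad (B, D, F#); C is not a chord tone.
It is approached by step up from B and then sustained as the same pitch into the next harmony.
Arriving early and becoming a chord tone when the harmony changes — an anticipation.

C is an anticipation.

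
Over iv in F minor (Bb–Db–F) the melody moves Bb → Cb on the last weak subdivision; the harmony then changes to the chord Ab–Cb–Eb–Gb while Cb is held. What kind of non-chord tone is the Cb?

Cb is an anticipation.

The harmony at that moment is Bb minor triad (Bb, Db, F); Cb is not a chord tone.
It is approached by step up from Bb and then sustained as the same pitch into the next harmony.
Arriving early and becoming a chord tone when the harmony changes — an anticipation.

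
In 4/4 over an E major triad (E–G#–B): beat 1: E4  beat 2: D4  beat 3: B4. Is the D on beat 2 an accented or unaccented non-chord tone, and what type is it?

Unaccented escape tone.

The harmony at that moment is E major triad (E, G#, B); D4 is not a chord tone.
It is approached by step down from E4 and left by leap up to B4.
Step in, leap out — an escape tone.
It falls on a weak beat, so it is unaccented.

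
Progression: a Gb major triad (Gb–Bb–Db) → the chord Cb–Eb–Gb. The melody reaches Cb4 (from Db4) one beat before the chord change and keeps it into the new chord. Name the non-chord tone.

The harmony at that moment is Gb major triad (Gb, Bb, Db); Cb4 is not a chord tone.
It is approached by step down from Db4 and then sustained as the same pitch into the next harmony.
Arriving early and becoming a chord tone when the harmony changes — an anticipation.

Cb4 is an anticipation.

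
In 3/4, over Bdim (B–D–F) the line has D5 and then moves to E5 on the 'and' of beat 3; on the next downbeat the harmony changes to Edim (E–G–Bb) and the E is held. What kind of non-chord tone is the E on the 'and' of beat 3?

The harmony at that moment is B diminished triad (B, D, F); E5 is not a chord tone.
It is approached by step up from D5 and then sustained as the same pitch into the next harmony.
Arriving early and becoming a chord tone when the harmony changes — an anticipation.

Anticipation.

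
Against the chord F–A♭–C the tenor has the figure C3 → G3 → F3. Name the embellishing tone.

G3 is an appoggiatura.

The harmony at that moment is F minor triad (F, A♭, C); G3 is not a chord tone.
It is approached by leap up from C3 and left by step down to F3.
Leap in, step out — an appoggiatura.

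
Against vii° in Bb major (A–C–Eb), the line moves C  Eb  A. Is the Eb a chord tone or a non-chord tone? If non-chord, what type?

Chord tone (the fifth of A diminished triad).

A diminished triad contains A, C, Eb; Eb is the fifth, so it is a chord tone.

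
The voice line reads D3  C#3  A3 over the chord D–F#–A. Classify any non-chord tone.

C#3 is an escape tone.

The harmony at that moment is D major triad (D, F#, A); C#3 is not a chord tone.
It is approached by step down from D3 and left by leap up to A3.
Step in, leap out — an escape tone.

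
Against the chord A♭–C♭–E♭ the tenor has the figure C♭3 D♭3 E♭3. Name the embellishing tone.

The harmony at that moment is A♭ minor triad (A♭, C♭, E♭); D♭3 is not a chord tone.
It is approached by step up from C♭3 and left by step up to E♭3.
Step in, step out in the same direction — a passing tone.

D♭3 is a passing tone.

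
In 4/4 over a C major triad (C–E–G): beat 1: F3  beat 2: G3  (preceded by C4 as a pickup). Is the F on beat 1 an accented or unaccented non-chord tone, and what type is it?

The harmony at that moment is C major triad (C, E, G); F3 is not a chord tone.
It is approached by leap down from C4 and left by step up to G3.
Leap in, step out — an appoggiatura.
It falls on the downbeat, so it is accented.

Accented appoggiatura.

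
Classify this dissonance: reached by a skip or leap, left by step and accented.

Appoggiatura.

Approach: by leap. Departure: by step. Metric position: strong.
Leap in, step out, in a metrically strong position — an appoggiatura. (It is the mirror image of the escape tone, which steps in and leaps out from a weak position.)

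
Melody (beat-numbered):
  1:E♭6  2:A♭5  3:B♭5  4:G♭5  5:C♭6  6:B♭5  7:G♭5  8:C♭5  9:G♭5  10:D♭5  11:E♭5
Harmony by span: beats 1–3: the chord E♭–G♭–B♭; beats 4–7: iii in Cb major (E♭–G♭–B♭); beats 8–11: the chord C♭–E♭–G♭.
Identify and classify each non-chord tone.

A♭5 (beat 2) — appoggiatura; C♭6 (beat 5) — appoggiatura; D♭5 (beat 10) — appoggiatura.

The harmony at that moment is E♭ minor triad (E♭, G♭, B♭); A♭5 is not a chord tone.
It is approached by leap down from E♭6 and left by step up to B♭5.
Leap in, step out — an appoggiatura.
The harmony at that moment is E♭ minor triad (E♭, G♭, B♭); C♭6 is not a chord tone.
It is approached by leap up from G♭5 and left by step down to B♭5.
Leap in, step out — an appoggiatura.
The harmony at that moment is C♭ major triad (C♭, E♭, G♭); D♭5 is not a chord tone.
It is approached by leap down from G♭5 and left by step up to E♭5.
Leap in, step out — an appoggiatura.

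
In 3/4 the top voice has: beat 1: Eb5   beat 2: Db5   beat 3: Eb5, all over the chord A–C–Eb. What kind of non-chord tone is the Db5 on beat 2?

The harmony at that moment is A diminished triad (A, C, Eb); Db5 is not a chord tone.
It is approached by step down from Eb5 and left by step up to Eb5.
Step away and step back to the same note — a neighbor tone (lower neighbor).

Lower neighbor tone.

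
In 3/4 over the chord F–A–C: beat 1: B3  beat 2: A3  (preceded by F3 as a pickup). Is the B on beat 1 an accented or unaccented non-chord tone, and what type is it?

The harmony at that moment is F major triad (F, A, C); B3 is not a chord tone.
It is approached by leap up from F3 and left by step down to A3.
Leap in, step out — an appoggiatura.
It falls on the downbeat, so it is accented.

Accented appoggiatura.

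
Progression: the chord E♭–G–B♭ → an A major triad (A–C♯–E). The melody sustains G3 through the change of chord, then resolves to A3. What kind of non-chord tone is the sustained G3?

The harmony at that moment is A major triad (A, C♯, E); G3 is not a chord tone.
It is held over (the same pitch as the preceding G3) and left by step up to A3.
Held over from the previous chord and resolving up by step — a retardation.

G3 is a retardation.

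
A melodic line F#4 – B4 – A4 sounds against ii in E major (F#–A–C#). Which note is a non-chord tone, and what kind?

The harmony at that moment is F# minor triad (F#, A, C#); B4 is not a chord tone.
It is approached by leap up from F#4 and left by step down to A4.
Leap in, step out — an appoggiatura.

B4 is an appoggiatura.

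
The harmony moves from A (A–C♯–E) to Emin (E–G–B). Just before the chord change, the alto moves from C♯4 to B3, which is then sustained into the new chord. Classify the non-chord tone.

The harmony at that moment is A major triad (A, C♯, E); B3 is not a chord tone.
It is approached by step down from C♯4 and then sustained as the same pitch into the next harmony.
Arriving early and becoming a chord tone when the harmony changes — an anticipation.

B3 is an anticipation.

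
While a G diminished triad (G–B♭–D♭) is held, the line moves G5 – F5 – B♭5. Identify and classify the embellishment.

The harmony at that moment is G diminished triad (G, B♭, D♭); F5 is not a chord tone.
It is approached by step down from G5 and left by leap up to B♭5.
Step in, leap out — an escape tone.

F5 is an escape tone.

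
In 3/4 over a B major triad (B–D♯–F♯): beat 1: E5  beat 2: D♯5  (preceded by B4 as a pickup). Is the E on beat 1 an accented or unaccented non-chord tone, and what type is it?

The harmony at that moment is B major triad (B, D♯, F♯); E5 is not a chord tone.
It is approached by leap up from B4 and left by step down to D♯5.
Leap in, step out — an appoggiatura.
It falls on the downbeat, so it is accented.

Accented appoggiatura.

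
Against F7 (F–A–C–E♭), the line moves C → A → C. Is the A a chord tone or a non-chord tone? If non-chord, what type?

Chord tone (the third of F dominant seventh chord).

F dominant seventh chord contains F, A, C, E♭; A is the third, so it is a chord tone.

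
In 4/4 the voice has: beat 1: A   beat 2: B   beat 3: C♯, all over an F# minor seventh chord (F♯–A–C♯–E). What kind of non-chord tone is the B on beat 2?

The harmony at that moment is F♯ minor seventh chord (F♯, A, C♯, E); B is not a chord tone.
It is approached by step up from A and left by step up to C♯.
Step in, step out in the same direction — a passing tone.

Passing tone.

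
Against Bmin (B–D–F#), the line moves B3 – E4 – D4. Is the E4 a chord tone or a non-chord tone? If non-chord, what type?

The harmony at that moment is B minor triad (B, D, F#); E4 is not a chord tone.
It is approached by leap up from B3 and left by step down to D4.
Leap in, step out — an appoggiatura.

Non-chord tone — an appoggiatura.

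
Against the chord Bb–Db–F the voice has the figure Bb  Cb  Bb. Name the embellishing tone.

Cb is a neighbor tone.

The harmony at that moment is Bb minor triad (Bb, Db, F); Cb is not a chord tone.
It is approached by step up from Bb and left by step down to Bb.
Step away and step back to the same note — a neighbor tone (upper neighbor).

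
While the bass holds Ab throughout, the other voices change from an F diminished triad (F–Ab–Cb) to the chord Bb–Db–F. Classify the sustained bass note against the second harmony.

The harmony at that moment is Bb minor triad (Bb, Db, F); Ab is not a chord tone.
It is held over (the same pitch as the preceding Ab) and then sustained as the same pitch into the next harmony.
Sustained through a change of harmony — a pedal tone.

Pedal tone (pedal point).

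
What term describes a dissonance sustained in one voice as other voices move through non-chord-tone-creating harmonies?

Approach: none. Departure: none — a single pitch is sustained while the chords change around it, passing through harmonies that do not contain it.
No melodic motion at all; the dissonance is created entirely by the moving harmonies against the stationary note — a pedal tone (pedal point).

Pedal tone.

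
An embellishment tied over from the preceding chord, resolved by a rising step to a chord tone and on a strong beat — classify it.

Approach: by preparation — the pitch is first a chord tone, then held (tied or repeated) while the harmony changes under it. Departure: up by step. Metric position: strong.
A prepared dissonance that resolves upward by step — a retardation. (The same figure resolving downward would be a suspension.)

Retardation.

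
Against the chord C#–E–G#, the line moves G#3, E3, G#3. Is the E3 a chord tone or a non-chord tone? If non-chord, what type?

C# minor triad contains C#, E, G#; E is the third, so it is a chord tone.

Chord tone (the third of C# minor triad).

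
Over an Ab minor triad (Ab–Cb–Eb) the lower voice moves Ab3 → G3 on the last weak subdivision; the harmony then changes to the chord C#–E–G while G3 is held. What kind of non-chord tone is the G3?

G3 is an anticipation.

The harmony at that moment is Ab minor triad (Ab, Cb, Eb); G3 is not a chord tone.
It is approached by step down from Ab3 and then sustained as the same pitch into the next harmony.
Arriving early and becoming a chord tone when the harmony changes — an anticipation.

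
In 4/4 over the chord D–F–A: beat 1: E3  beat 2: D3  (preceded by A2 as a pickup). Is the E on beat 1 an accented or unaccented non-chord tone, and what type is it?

Accented appoggiatura.

The harmony at that moment is D minor triad (D, F, A); E3 is not a chord tone.
It is approached by leap up from A2 and left by step down to D3.
Leap in, step out — an appoggiatura.
It falls on the downbeat, so it is accented.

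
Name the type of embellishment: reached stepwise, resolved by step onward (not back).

Approach: by step. Departure: by step, continuing in the same direction.
Stepwise on both sides with no change of direction means the note fills in the space between two different chord tones — a passing tone. (Had it turned back to its starting note it would be a neighbor tone instead.)

Passing tone.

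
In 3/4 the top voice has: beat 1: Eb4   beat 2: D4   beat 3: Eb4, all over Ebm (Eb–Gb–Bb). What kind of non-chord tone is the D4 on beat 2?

The harmony at that moment is Eb minor triad (Eb, Gb, Bb); D4 is not a chord tone.
It is approached by step down from Eb4 and left by step up to Eb4.
Step away and step back to the same note — a neighbor tone (lower neighbor).

Lower neighbor tone.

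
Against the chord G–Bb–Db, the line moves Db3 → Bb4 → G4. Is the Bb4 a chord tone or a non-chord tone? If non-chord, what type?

G diminished triad contains G, Bb, Db; Bb is the third, so it is a chord tone.

Chord tone (the third of G diminished triad).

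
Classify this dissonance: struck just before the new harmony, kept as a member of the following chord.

Anticipation.

Approach: ahead of the chord change (typically by step), so it is dissonant against the current harmony. Departure: none — the same pitch is restated or held and is a chord tone of the new harmony.
Dissonant first, consonant once the harmony catches up: the note simply arrives early — an anticipation. (The reverse timing, consonant first and dissonant after the change, would be a suspension or retardation.)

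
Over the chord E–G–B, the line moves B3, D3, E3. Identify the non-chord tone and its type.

The harmony at that moment is E minor triad (E, G, B); D3 is not a chord tone.
It is approached by leap down from B3 and left by step up to E3.
Leap in, step out — an appoggiatura.

D3 is an appoggiatura.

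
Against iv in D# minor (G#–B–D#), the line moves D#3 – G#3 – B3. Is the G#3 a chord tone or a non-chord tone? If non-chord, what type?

Chord tone (the root of G# minor triad).

G# minor triad contains G#, B, D#; G# is the root, so it is a chord tone.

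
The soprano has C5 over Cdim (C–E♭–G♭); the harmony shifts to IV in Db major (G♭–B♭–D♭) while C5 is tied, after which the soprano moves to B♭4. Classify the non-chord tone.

The harmony at that moment is G♭ major triad (G♭, B♭, D♭); C5 is not a chord tone.
It is held over (the same pitch as the preceding C5) and left by step down to B♭4.
Held over from the previous chord and resolving down by step — a suspension.

C5 is a suspension.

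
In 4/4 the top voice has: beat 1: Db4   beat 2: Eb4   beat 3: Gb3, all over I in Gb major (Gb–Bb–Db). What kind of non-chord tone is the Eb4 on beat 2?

The harmony at that moment is Gb major triad (Gb, Bb, Db); Eb4 is not a chord tone.
It is approached by step up from Db4 and left by leap down to Gb3.
Step in, leap out, on a weak beat — an escape tone.

Escape tone.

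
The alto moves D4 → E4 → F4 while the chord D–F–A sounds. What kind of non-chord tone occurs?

The harmony at that moment is D minor triad (D, F, A); E4 is not a chord tone.
It is approached by step up from D4 and left by step up to F4.
Step in, step out in the same direction — a passing tone.

E4 is a passing tone.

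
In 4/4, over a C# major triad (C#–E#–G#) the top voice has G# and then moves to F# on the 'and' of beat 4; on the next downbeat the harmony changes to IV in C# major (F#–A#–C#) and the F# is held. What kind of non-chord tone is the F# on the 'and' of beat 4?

Anticipation.

The harmony at that moment is C# major triad (C#, E#, G#); F# is not a chord tone.
It is approached by step down from G# and then sustained as the same pitch into the next harmony.
Arriving early and becoming a chord tone when the harmony changes — an anticipation.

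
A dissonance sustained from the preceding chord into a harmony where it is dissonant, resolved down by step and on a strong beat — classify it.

Suspension.

Approach: by preparation — the pitch is first a chord tone, then held (tied or repeated) while the harmony changes under it. Departure: down by step. Metric position: strong.
A prepared dissonance that resolves downward by step — a suspension. (The same figure resolving upward would be a retardation.)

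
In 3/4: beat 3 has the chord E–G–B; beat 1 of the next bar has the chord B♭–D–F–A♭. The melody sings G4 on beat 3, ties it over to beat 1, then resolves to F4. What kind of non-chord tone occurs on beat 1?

Suspension.

The harmony at that moment is B♭ dominant seventh chord (B♭, D, F, A♭); G4 is not a chord tone.
It is held over (the same pitch as the preceding G4) and left by step down to F4.
Held over from the previous chord and resolving down by step — a suspension.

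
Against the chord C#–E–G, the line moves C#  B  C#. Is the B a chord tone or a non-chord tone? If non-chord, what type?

The harmony at that moment is C# diminished triad (C#, E, G); B is not a chord tone.
It is approached by step down from C# and left by step up to C#.
Step away and step back to the same note — a neighbor tone (lower neighbor).

Non-chord tone — a neighbor tone.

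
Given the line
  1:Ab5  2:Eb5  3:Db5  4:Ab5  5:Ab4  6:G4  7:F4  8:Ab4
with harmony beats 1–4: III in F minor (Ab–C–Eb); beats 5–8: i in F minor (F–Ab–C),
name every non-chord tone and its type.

The harmony at that moment is Ab major triad (Ab, C, Eb); Db5 is not a chord tone.
It is approached by step down from Eb5 and left by leap up to Ab5.
Step in, leap out — an escape tone.
The harmony at that moment is F minor triad (F, Ab, C); G4 is not a chord tone.
It is approached by step down from Ab4 and left by step down to F4.
Step in, step out in the same direction — a passing tone.

Db5 (beat 3) — escape tone; G4 (beat 6) — passing tone.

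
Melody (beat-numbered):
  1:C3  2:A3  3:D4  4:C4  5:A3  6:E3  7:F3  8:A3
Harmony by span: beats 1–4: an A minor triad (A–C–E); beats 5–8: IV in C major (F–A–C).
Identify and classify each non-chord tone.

D4 (beat 3) — appoggiatura; E3 (beat 6) — appoggiatura.

The harmony at that moment is A minor triad (A, C, E); D4 is not a chord tone.
It is approached by leap up from A3 and left by step down to C4.
Leap in, step out — an appoggiatura.
The harmony at that moment is F major triad (F, A, C); E3 is not a chord tone.
It is approached by leap down from A3 and left by step up to F3.
Leap in, step out — an appoggiatura.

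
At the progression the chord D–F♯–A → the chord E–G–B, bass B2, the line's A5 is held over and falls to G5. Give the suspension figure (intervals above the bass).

7–6 suspension.

At the second chord the bass is B2. The suspended A5 lies a seventh above the bass; after resolving down by step to G5, the interval above the bass becomes a sixth.
Suspension figures are named by those two intervals: 7–6.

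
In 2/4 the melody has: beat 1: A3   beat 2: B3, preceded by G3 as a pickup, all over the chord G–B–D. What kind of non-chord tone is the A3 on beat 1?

The harmony at that moment is G major triad (G, B, D); A3 is not a chord tone.
It is approached by step up from G3 and left by step up to B3.
Step in, step out in the same direction — a passing tone.

Passing tone.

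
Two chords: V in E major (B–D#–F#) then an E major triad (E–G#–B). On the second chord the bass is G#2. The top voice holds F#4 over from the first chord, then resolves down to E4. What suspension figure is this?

At the second chord the bass is G#2. The suspended F#4 lies a seventh above the bass; after resolving down by step to E4, the interval above the bass becomes a sixth.
Suspension figures are named by those two intervals: 7–6.

7–6 suspension.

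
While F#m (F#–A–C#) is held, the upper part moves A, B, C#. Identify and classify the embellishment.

The harmony at that moment is F# minor triad (F#, A, C#); B is not a chord tone.
It is approached by step up from A and left by step up to C#.
Step in, step out in the same direction — a passing tone.

B is a passing tone.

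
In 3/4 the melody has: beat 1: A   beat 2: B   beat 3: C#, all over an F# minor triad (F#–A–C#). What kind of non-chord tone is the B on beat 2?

The harmony at that moment is F# minor triad (F#, A, C#); B is not a chord tone.
It is approached by step up from A and left by step up to C#.
Step in, step out in the same direction — a passing tone.

Passing tone.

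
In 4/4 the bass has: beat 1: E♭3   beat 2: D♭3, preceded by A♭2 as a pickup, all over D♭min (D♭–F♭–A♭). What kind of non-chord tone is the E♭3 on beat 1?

Appoggiatura.

The harmony at that moment is D♭ minor triad (D♭, F♭, A♭); E♭3 is not a chord tone.
It is approached by leap up from A♭2 and left by step down to D♭3.
Leap in, step out, metrically accented — an appoggiatura.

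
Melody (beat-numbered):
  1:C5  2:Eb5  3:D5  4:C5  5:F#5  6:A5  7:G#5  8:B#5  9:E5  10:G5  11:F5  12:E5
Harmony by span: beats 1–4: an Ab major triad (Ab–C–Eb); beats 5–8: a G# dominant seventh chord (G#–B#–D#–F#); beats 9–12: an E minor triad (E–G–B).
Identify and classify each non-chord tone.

The harmony at that moment is Ab major triad (Ab, C, Eb); D5 is not a chord tone.
It is approached by step down from Eb5 and left by step down to C5.
Step in, step out in the same direction — a passing tone.
The harmony at that moment is G# dominant seventh chord (G#, B#, D#, F#); A5 is not a chord tone.
It is approached by leap up from F#5 and left by step down to G#5.
Leap in, step out — an appoggiatura.
The harmony at that moment is E minor triad (E, G, B); F5 is not a chord tone.
It is approached by step down from G5 and left by step down to E5.
Step in, step out in the same direction — a passing tone.

D5 (beat 3) — passing tone; A5 (beat 6) — appoggiatura; F5 (beat 11) — passing tone.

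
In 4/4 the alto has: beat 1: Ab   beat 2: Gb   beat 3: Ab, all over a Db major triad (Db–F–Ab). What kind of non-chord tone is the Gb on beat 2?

The harmony at that moment is Db major triad (Db, F, Ab); Gb is not a chord tone.
It is approached by step down from Ab and left by step up to Ab.
Step away and step back to the same note — a neighbor tone (lower neighbor).

Lower neighbor tone.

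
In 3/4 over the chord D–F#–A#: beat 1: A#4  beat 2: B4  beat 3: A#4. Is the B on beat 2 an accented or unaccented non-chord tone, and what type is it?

Unaccented neighbor tone.

The harmony at that moment is D augmented triad (D, F#, A#); B4 is not a chord tone.
It is approached by step up from A#4 and left by step down to A#4.
Step away and step back to the same note — a neighbor tone (upper neighbor).
It falls on a weak beat, so it is unaccented.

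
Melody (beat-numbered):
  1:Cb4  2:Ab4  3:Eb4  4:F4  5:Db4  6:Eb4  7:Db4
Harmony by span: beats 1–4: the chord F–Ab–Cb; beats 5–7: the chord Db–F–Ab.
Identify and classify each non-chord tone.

The harmony at that moment is F diminished triad (F, Ab, Cb); Eb4 is not a chord tone.
It is approached by leap down from Ab4 and left by step up to F4.
Leap in, step out — an appoggiatura.
The harmony at that moment is Db major triad (Db, F, Ab); Eb4 is not a chord tone.
It is approached by step up from Db4 and left by step down to Db4.
Step away and step back to the same note — a neighbor tone (upper neighbor).

Eb4 (beat 3) — appoggiatura; Eb4 (beat 6) — neighbor tone.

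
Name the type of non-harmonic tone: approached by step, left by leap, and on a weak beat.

Approach: by step. Departure: by leap. Metric position: weak.
Step in, leap out, from a weak position — an escape tone (échappée). (It is the mirror image of the appoggiatura, which leaps in and steps out on a strong beat.)

Escape tone.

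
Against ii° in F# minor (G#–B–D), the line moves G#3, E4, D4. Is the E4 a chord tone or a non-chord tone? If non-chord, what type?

Non-chord tone — an appoggiatura.

The harmony at that moment is G# diminished triad (G#, B, D); E4 is not a chord tone.
It is approached by leap up from G#3 and left by step down to D4.
Leap in, step out — an appoggiatura.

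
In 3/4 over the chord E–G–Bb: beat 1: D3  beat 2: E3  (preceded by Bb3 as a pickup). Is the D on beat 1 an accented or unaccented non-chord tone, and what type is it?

Accented appoggiatura.

The harmony at that moment is E diminished triad (E, G, Bb); D3 is not a chord tone.
It is approached by leap down from Bb3 and left by step up to E3.
Leap in, step out — an appoggiatura.
It falls on the downbeat, so it is accented.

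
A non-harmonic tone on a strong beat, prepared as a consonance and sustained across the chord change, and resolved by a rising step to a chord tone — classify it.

Approach: by preparation — the pitch is first a chord tone, then held (tied or repeated) while the harmony changes under it. Departure: up by step. Metric position: strong.
A prepared dissonance that resolves upward by step — a retardation. (The same figure resolving downward would be a suspension.)

Retardation.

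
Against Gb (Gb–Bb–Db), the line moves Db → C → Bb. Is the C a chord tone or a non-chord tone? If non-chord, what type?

Non-chord tone — a passing tone.

The harmony at that moment is Gb major triad (Gb, Bb, Db); C is not a chord tone.
It is approached by step down from Db and left by step down to Bb.
Step in, step out in the same direction — a passing tone.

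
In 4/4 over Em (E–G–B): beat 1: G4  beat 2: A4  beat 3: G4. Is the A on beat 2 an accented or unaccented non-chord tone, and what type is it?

Unaccented neighbor tone.

The harmony at that moment is E minor triad (E, G, B); A4 is not a chord tone.
It is approached by step up from G4 and left by step down to G4.
Step away and step back to the same note — a neighbor tone (upper neighbor).
It falls on a weak beat, so it is unaccented.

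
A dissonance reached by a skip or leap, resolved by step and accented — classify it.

Approach: by leap. Departure: by step. Metric position: strong.
Leap in, step out, in a metrically strong position — an appoggiatura. (It is the mirror image of the escape tone, which steps in and leaps out from a weak position.)

Appoggiatura.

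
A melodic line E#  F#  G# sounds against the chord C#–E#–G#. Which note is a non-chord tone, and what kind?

F# is a passing tone.

The harmony at that moment is C# major triad (C#, E#, G#); F# is not a chord tone.
It is approached by step up from E# and left by step up to G#.
Step in, step out in the same direction — a passing tone.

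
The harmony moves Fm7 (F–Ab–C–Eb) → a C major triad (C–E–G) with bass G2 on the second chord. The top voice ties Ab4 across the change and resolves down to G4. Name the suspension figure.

9–8 suspension.

At the second chord the bass is G2. The suspended Ab4 lies a ninth above the bass; after resolving down by step to G4, the interval above the bass becomes an octave.
Suspension figures are named by those two intervals: 9–8.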